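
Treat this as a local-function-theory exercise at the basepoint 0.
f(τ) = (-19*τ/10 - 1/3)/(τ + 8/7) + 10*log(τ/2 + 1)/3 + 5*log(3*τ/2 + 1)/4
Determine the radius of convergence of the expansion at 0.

The radius of convergence is 2/3.

Denominator factor (τ + 8/7): pole of order 1 at -8/7, modulus 8/7.
Branch term (10/3)*log(1 - τ/(-2)): its argument vanishes at τ = -2, a logarithmic branch point, modulus 2.
Branch term (5/4)*log(1 - τ/(-2/3)): its argument vanishes at τ = -2/3, a logarithmic branch point, modulus 2/3.
The radius of convergence is the smallest modulus among the singular points: 2/3.


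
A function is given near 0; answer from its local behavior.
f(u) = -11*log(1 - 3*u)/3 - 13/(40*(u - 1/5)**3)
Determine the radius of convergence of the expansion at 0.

Denominator factor (u - 1/5)^3: pole of order 3 at 1/5, modulus 1/5.
Branch term (-11/3)*log(1 - u/(1/3)): its argument vanishes at u = 1/3, a logarithmic branch point, modulus 1/3.
The radius of convergence is the smallest modulus among the singular points: 1/5.

The radius of convergence is 1/5.


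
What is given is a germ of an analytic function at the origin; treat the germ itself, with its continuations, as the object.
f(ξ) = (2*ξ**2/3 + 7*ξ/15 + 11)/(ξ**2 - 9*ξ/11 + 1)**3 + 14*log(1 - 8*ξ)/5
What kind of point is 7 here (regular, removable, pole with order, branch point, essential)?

The point is a regular point.

Denominator factors: ξ**2 - 9*ξ/11 + 1 = 487/11 at ξ = 7 — none vanishes.
Branch term log(1 - ξ/(1/8)): argument at 7 is -55, nonzero, so 7 is not its branch point (a point on a principal cut is still regular for the continued germ).
So the germ continues analytically to 7.


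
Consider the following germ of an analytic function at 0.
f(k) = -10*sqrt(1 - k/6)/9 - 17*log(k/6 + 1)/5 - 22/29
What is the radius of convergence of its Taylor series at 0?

Branch term (-17/5)*log(1 - k/(-6)): its argument vanishes at k = -6, a logarithmic branch point, modulus 6.
Branch term (-10/9)*sqrt(1 - k/(6)): its argument vanishes at k = 6, a square-root branch point, modulus 6.
The radius of convergence is the smallest modulus among the singular points: 6.

The radius of convergence is 6.


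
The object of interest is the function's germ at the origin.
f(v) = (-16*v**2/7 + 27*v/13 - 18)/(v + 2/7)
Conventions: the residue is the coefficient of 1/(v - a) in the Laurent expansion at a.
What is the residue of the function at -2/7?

The residue is -83740/4459.

At the order-1 pole -2/7 set g(v) = (v - (-2/7))*f(v) = -16*v**2/7 + 27*v/13 - 18.
Simple pole: residue = g(a) at a = -2/7, which is -83740/4459.


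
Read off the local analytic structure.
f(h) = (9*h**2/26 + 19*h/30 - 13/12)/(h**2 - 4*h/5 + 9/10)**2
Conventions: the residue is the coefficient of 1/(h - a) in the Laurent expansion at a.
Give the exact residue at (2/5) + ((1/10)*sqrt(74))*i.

The factor h**2 - 4*h/5 + 9/10 splits as (h - a)(h - a') with a = (2/5) + ((1/10)*sqrt(74))*i, a' = (2/5) - ((1/10)*sqrt(74))*i. At the order-2 pole a set g(h) = (h - a)^2*f(h) = [9*h**2/26 + 19*h/30 - 13/12] / (h - a')^2.
Order-2 pole: residue = g'(a); g'((2/5) + ((1/10)*sqrt(74))*i) = ((1685/71188)*sqrt(74))*i, so the residue is ((1685/71188)*sqrt(74))*i.

The residue is ((1685/71188)*sqrt(74))*i.


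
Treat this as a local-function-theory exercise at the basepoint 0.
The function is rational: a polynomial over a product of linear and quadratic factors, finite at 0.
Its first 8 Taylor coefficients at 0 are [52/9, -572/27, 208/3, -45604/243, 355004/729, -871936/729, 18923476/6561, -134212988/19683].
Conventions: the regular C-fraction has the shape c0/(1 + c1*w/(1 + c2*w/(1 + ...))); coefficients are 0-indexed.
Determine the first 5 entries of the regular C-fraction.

Taylor coefficients (read off): a_0 = 52/9, a_1 = -572/27, a_2 = 208/3, a_3 = -45604/243, a_4 = 355004/729.
c0 = a_0 = 52/9. Peel one level at a time: if S = 1 + c*w/S' with S'(0) = 1, then c is the w-coefficient of S and S' = c*w/(S - 1).
S_1 = c0/f = 1 + (11/3)*w + (13/9)*w^2 + ...; c1 = 11/3.
S_2 = c1*w/(S_1 - 1) = 1 + (-13/33)*w + (2017/1089)*w^2 + ...; c2 = -13/33.
S_3 = c2*w/(S_2 - 1) = 1 + (2017/429)*w + (3760/169)*w^2 + ...; c3 = 2017/429.
S_4 = c3*w/(S_3 - 1) = 1 + (-124080/26221)*w + ...; c4 = -124080/26221.

The regular C-fraction coefficients are [52/9, 11/3, -13/33, 2017/429, -124080/26221].


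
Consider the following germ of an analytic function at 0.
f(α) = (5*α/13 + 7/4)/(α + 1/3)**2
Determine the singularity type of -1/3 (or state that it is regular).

The denominator factor α + 1/3 vanishes at -1/3 and appears to the power 2; the numerator there equals 253/156, nonzero, and no other factor vanishes.
Hence a pole whose order is the multiplicity, 2.

The point is a pole of order 2.


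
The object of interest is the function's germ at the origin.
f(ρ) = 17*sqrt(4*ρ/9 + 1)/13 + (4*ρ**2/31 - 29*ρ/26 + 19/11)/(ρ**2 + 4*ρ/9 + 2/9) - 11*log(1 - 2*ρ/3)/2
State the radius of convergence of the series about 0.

The radius of convergence is (1/3)*sqrt(2).

Denominator factor (ρ**2 + 4*ρ/9 + 2/9): discriminant -56/81, complex-conjugate roots (-2/9) + ((1/9)*sqrt(14))*i and (-2/9) - ((1/9)*sqrt(14))*i; poles of order 1, moduli (1/3)*sqrt(2) and (1/3)*sqrt(2).
Branch term (-11/2)*log(1 - ρ/(3/2)): its argument vanishes at ρ = 3/2, a logarithmic branch point, modulus 3/2.
Branch term (17/13)*sqrt(1 - ρ/(-9/4)): its argument vanishes at ρ = -9/4, a square-root branch point, modulus 9/4.
The radius of convergence is the smallest modulus among the singular points: (1/3)*sqrt(2).


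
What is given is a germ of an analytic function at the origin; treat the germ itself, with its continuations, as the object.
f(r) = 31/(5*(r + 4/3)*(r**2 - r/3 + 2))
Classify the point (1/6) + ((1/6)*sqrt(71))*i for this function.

The point is a pole of order 1.

The denominator factor r**2 - r/3 + 2 vanishes at (1/6) + ((1/6)*sqrt(71))*i and appears to the power 1; the numerator there equals 31/5, nonzero, and no other factor vanishes.
Hence a pole whose order is the multiplicity, 1.


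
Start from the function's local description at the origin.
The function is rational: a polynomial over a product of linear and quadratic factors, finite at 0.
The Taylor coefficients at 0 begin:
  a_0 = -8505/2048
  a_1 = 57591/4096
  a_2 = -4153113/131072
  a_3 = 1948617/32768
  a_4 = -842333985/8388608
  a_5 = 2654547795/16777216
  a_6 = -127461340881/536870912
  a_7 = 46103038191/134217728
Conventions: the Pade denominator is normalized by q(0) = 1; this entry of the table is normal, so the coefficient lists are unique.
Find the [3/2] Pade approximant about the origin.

Taylor coefficients needed (read off): a_0 = -8505/2048, a_1 = 57591/4096, a_2 = -4153113/131072, a_3 = 1948617/32768, a_4 = -842333985/8388608, a_5 = 2654547795/16777216.
Write the denominator as Q(w) = 1 + q1*w + q2*w^2. Requiring Q*f - P = O(w^6) with deg P <= 3 kills the coefficients of w^4..w^5 in Q*f:
  w^4: a_4 + q1*a_3 + q2*a_2 = 0, i.e. -842333985/8388608 + (1948617/32768)*q1 + (-4153113/131072)*q2 = 0.
  w^5: a_5 + q1*a_4 + q2*a_3 = 0, i.e. 2654547795/16777216 + (-842333985/8388608)*q1 + (1948617/32768)*q2 = 0.
Solving this linear system: q1 = 201375/74554, q2 = 4533435/2385728.
The numerator is Q*f truncated at degree 3: P0 = a_0 = -8505/2048; P1 = a_1 + q1*a_0 = 108531333/38171648; P2 = a_2 + q1*a_1 + q2*a_0 = -976781997/610746368; P3 = a_3 + q1*a_2 + q2*a_1 = 2930345991/4885970944.

The Pade approximant has numerator coefficients [-8505/2048, 108531333/38171648, -976781997/610746368, 2930345991/4885970944]; denominator coefficients [1, 201375/74554, 4533435/2385728].


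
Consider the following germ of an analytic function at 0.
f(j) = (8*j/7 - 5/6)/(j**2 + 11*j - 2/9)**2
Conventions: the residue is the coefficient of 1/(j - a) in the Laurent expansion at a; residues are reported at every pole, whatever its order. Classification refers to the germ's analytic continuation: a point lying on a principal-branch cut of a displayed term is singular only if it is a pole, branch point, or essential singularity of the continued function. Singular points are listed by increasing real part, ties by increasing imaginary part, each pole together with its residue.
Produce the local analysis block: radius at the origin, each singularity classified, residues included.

Denominator factor (j**2 + 11*j - 2/9)^2: discriminant 1097/9, real irrational roots -11/2 + (1/6)*sqrt(1097) and -11/2 - (1/6)*sqrt(1097); poles of order 2, moduli -11/2 + (1/6)*sqrt(1097) and 11/2 + (1/6)*sqrt(1097).
The radius of convergence is the smallest modulus among the singular points: -11/2 + (1/6)*sqrt(1097).
The factor j**2 + 11*j - 2/9 splits as (j - a)(j - a') with a = -11/2 - (1/6)*sqrt(1097), a' = -11/2 + (1/6)*sqrt(1097). At the order-2 pole a set g(j) = (j - a)^2*f(j) = [8*j/7 - 5/6] / (j - a')^2.
Order-2 pole: residue = g'(a); g'(-11/2 - (1/6)*sqrt(1097)) = -(2691/8423863)*sqrt(1097), so the residue is -(2691/8423863)*sqrt(1097).
The factor j**2 + 11*j - 2/9 splits as (j - a)(j - a') with a = -11/2 + (1/6)*sqrt(1097), a' = -11/2 - (1/6)*sqrt(1097). At the order-2 pole a set g(j) = (j - a)^2*f(j) = [8*j/7 - 5/6] / (j - a')^2.
Order-2 pole: residue = g'(a); g'(-11/2 + (1/6)*sqrt(1097)) = (2691/8423863)*sqrt(1097), so the residue is (2691/8423863)*sqrt(1097).
List the singular points by increasing real part (a conjugate pair: the negative imaginary part first).

Radius of convergence at 0: -11/2 + (1/6)*sqrt(1097).
At -11/2 - (1/6)*sqrt(1097): a pole of order 2; residue -(2691/8423863)*sqrt(1097).
At -11/2 + (1/6)*sqrt(1097): a pole of order 2; residue (2691/8423863)*sqrt(1097).


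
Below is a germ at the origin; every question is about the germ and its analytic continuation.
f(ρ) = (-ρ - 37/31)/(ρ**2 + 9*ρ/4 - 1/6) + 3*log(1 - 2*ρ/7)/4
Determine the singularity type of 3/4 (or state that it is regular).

The point is a regular point.

Denominator factors: ρ**2 + 9*ρ/4 - 1/6 = 25/12 at ρ = 3/4 — none vanishes.
Branch term log(1 - ρ/(7/2)): argument at 3/4 is 11/14, nonzero, so 3/4 is not its branch point (a point on a principal cut is still regular for the continued germ).
So the germ continues analytically to 3/4.


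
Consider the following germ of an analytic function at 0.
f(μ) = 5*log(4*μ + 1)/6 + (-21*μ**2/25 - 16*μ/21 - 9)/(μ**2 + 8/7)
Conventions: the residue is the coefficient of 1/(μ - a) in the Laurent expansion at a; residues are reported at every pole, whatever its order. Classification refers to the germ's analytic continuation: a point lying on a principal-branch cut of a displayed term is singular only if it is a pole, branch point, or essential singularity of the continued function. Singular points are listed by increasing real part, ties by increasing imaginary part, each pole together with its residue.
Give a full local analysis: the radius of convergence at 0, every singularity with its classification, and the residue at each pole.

Radius of convergence at 0: 1/4.
At -1/4: a logarithmic branch point.
At -((2/7)*sqrt(14))*i: a pole of order 1; residue (-8/21) - ((201/200)*sqrt(14))*i.
At ((2/7)*sqrt(14))*i: a pole of order 1; residue (-8/21) + ((201/200)*sqrt(14))*i.

Denominator factor (μ**2 + 8/7): discriminant -32/7, complex-conjugate roots ((2/7)*sqrt(14))*i and -((2/7)*sqrt(14))*i; poles of order 1, moduli (2/7)*sqrt(14) and (2/7)*sqrt(14).
Branch term (5/6)*log(1 - μ/(-1/4)): its argument vanishes at μ = -1/4, a logarithmic branch point, modulus 1/4.
The radius of convergence is the smallest modulus among the singular points: 1/4.
The branch term is analytic at -((2/7)*sqrt(14))*i and contributes nothing to the residue; only the rational part matters.
The factor μ**2 + 8/7 splits as (μ - a)(μ - a') with a = -((2/7)*sqrt(14))*i, a' = ((2/7)*sqrt(14))*i. At the order-1 pole a set g(μ) = (μ - a)*(rational part) = [-21*μ**2/25 - 16*μ/21 - 9] / (μ - a').
Simple pole: residue = g(a) at a = -((2/7)*sqrt(14))*i, which is (-8/21) - ((201/200)*sqrt(14))*i.
The branch term is analytic at ((2/7)*sqrt(14))*i and contributes nothing to the residue; only the rational part matters.
The factor μ**2 + 8/7 splits as (μ - a)(μ - a') with a = ((2/7)*sqrt(14))*i, a' = -((2/7)*sqrt(14))*i. At the order-1 pole a set g(μ) = (μ - a)*(rational part) = [-21*μ**2/25 - 16*μ/21 - 9] / (μ - a').
Simple pole: residue = g(a) at a = ((2/7)*sqrt(14))*i, which is (-8/21) + ((201/200)*sqrt(14))*i.
List the singular points by increasing real part (a conjugate pair: the negative imaginary part first).


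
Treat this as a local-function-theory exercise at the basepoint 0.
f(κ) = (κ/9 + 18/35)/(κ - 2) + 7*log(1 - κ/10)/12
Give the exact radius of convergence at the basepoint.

Denominator factor (κ - 2): pole of order 1 at 2, modulus 2.
Branch term (7/12)*log(1 - κ/(10)): its argument vanishes at κ = 10, a logarithmic branch point, modulus 10.
The radius of convergence is the smallest modulus among the singular points: 2.

The radius of convergence is 2.


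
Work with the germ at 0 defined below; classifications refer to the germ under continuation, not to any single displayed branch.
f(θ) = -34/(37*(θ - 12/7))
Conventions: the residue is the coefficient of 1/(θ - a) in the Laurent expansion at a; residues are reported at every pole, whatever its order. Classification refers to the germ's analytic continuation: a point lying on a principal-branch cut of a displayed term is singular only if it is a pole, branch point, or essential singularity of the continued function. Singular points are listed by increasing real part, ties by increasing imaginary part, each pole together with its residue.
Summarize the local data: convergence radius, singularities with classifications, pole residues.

Denominator factor (θ - 12/7): pole of order 1 at 12/7, modulus 12/7.
The radius of convergence is the smallest modulus among the singular points: 12/7.
At the order-1 pole 12/7 set g(θ) = (θ - (12/7))*f(θ) = -34/37.
Simple pole: residue = g(a) at a = 12/7, which is -34/37.

Radius of convergence at 0: 12/7.
At 12/7: a pole of order 1; residue -34/37.


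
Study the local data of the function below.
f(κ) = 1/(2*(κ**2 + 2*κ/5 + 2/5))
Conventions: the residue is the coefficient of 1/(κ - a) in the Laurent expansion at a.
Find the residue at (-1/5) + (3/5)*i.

The factor κ**2 + 2*κ/5 + 2/5 splits as (κ - a)(κ - a') with a = (-1/5) + (3/5)*i, a' = (-1/5) - (3/5)*i. At the order-1 pole a set g(κ) = (κ - a)*f(κ) = [1/2] / (κ - a').
Simple pole: residue = g(a) at a = (-1/5) + (3/5)*i, which is -(5/12)*i.

The residue is -(5/12)*i.


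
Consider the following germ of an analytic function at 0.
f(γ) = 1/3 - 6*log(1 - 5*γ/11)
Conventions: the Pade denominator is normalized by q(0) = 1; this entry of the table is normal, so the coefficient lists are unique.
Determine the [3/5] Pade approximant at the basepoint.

The Pade approximant has numerator coefficients [1/3, 319315/130064, -3861425/2503732, 34754875/165246312]; denominator coefficients [1, -106215/130064, 977775/5007464, -1277125/110164208, -106875/605903144, -208125/26659738336].

Taylor coefficients needed (expand at 0): a_0 = 1/3, a_1 = 30/11, a_2 = 75/121, a_3 = 250/1331, a_4 = 1875/29282, a_5 = 3750/161051, a_6 = 15625/1771561, a_7 = 468750/136410197, a_8 = 1171875/857435524.
Write the denominator as Q(γ) = 1 + q1*γ + q2*γ^2 + q3*γ^3 + q4*γ^4 + q5*γ^5. Requiring Q*f - P = O(γ^9) with deg P <= 3 kills the coefficients of γ^4..γ^8 in Q*f:
  γ^4: a_4 + q1*a_3 + q2*a_2 + q3*a_1 + q4*a_0 = 0, i.e. 1875/29282 + (250/1331)*q1 + (75/121)*q2 + (30/11)*q3 + (1/3)*q4 = 0.
  γ^5: a_5 + q1*a_4 + q2*a_3 + q3*a_2 + q4*a_1 + q5*a_0 = 0, i.e. 3750/161051 + (1875/29282)*q1 + (250/1331)*q2 + (75/121)*q3 + (30/11)*q4 + (1/3)*q5 = 0.
  γ^6: a_6 + q1*a_5 + q2*a_4 + q3*a_3 + q4*a_2 + q5*a_1 = 0, i.e. 15625/1771561 + (3750/161051)*q1 + (1875/29282)*q2 + (250/1331)*q3 + (75/121)*q4 + (30/11)*q5 = 0.
  γ^7: a_7 + q1*a_6 + q2*a_5 + q3*a_4 + q4*a_3 + q5*a_2 = 0, i.e. 468750/136410197 + (15625/1771561)*q1 + (3750/161051)*q2 + (1875/29282)*q3 + (250/1331)*q4 + (75/121)*q5 = 0.
  γ^8: a_8 + q1*a_7 + q2*a_6 + q3*a_5 + q4*a_4 + q5*a_3 = 0, i.e. 1171875/857435524 + (468750/136410197)*q1 + (15625/1771561)*q2 + (3750/161051)*q3 + (1875/29282)*q4 + (250/1331)*q5 = 0.
Solving this linear system: q1 = -106215/130064, q2 = 977775/5007464, q3 = -1277125/110164208, q4 = -106875/605903144, q5 = -208125/26659738336.
The numerator is Q*f truncated at degree 3: P0 = a_0 = 1/3; P1 = a_1 + q1*a_0 = 319315/130064; P2 = a_2 + q1*a_1 + q2*a_0 = -3861425/2503732; P3 = a_3 + q1*a_2 + q2*a_1 + q3*a_0 = 34754875/165246312.


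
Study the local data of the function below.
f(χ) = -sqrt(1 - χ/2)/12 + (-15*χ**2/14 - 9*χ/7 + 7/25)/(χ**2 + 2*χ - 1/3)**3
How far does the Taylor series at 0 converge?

The radius of convergence is -1 + (2/3)*sqrt(3).

Denominator factor (χ**2 + 2*χ - 1/3)^3: discriminant 16/3, real irrational roots -1 + (2/3)*sqrt(3) and -1 - (2/3)*sqrt(3); poles of order 3, moduli -1 + (2/3)*sqrt(3) and 1 + (2/3)*sqrt(3).
Branch term (-1/12)*sqrt(1 - χ/(2)): its argument vanishes at χ = 2, a square-root branch point, modulus 2.
The radius of convergence is the smallest modulus among the singular points: -1 + (2/3)*sqrt(3).


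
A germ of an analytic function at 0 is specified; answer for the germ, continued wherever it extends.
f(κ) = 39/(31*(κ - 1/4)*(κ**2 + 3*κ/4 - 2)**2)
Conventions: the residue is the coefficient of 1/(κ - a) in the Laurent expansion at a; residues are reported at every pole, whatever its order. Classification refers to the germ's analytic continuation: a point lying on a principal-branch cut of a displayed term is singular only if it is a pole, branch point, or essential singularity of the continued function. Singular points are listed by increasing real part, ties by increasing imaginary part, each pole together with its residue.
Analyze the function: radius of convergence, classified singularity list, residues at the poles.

Radius of convergence at 0: 1/4.
At -3/8 - (1/8)*sqrt(137): a pole of order 2; residue -312/1519 + (301080/28510111)*sqrt(137).
At 1/4: a pole of order 1; residue 624/1519.
At -3/8 + (1/8)*sqrt(137): a pole of order 2; residue -312/1519 - (301080/28510111)*sqrt(137).


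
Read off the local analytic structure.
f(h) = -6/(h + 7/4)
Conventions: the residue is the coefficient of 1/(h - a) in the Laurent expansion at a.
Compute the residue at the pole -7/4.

At the order-1 pole -7/4 set g(h) = (h - (-7/4))*f(h) = -6.
Simple pole: residue = g(a) at a = -7/4, which is -6.

The residue is -6.


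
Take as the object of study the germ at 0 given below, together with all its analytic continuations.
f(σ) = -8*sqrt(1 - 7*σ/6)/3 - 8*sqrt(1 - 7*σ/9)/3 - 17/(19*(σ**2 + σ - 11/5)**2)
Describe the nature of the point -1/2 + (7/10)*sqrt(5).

The point is a pole of order 2.

The denominator factor σ**2 + σ - 11/5 vanishes at -1/2 + (7/10)*sqrt(5) and appears to the power 2; the numerator there equals -17/19, nonzero, and no other factor vanishes.
The branch terms are analytic at this point.
Hence a pole whose order is the multiplicity, 2.


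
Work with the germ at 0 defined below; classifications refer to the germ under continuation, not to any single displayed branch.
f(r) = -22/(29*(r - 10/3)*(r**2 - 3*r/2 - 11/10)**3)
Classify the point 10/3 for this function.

The point is a pole of order 1.

The denominator factor r - 10/3 vanishes at 10/3 and appears to the power 1; the numerator there equals -22/29, nonzero, and no other factor vanishes.
Hence a pole whose order is the multiplicity, 1.


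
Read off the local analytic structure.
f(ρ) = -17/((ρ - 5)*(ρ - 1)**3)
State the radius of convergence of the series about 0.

Denominator factor (ρ - 1)^3: pole of order 3 at 1, modulus 1.
Denominator factor (ρ - 5): pole of order 1 at 5, modulus 5.
The radius of convergence is the smallest modulus among the singular points: 1.

The radius of convergence is 1.


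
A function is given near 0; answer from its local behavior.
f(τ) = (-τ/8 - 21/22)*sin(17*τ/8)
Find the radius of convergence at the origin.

The radius of convergence is infinite.

The factor sin(17*τ/8) is entire and contributes no finite singular point.
The polynomial part has no poles.
No finite singular points: the Taylor series at 0 converges everywhere.


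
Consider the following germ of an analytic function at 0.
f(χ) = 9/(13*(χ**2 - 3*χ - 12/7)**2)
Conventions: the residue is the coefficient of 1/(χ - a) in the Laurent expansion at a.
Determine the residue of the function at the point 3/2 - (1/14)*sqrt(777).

The residue is (14/17797)*sqrt(777).

The factor χ**2 - 3*χ - 12/7 splits as (χ - a)(χ - a') with a = 3/2 - (1/14)*sqrt(777), a' = 3/2 + (1/14)*sqrt(777). At the order-2 pole a set g(χ) = (χ - a)^2*f(χ) = [9/13] / (χ - a')^2.
Order-2 pole: residue = g'(a); g'(3/2 - (1/14)*sqrt(777)) = (14/17797)*sqrt(777), so the residue is (14/17797)*sqrt(777).


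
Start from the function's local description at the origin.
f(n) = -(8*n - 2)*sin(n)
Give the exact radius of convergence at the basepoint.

The factor -sin(n) is entire and contributes no finite singular point.
The polynomial part has no poles.
No finite singular points: the Taylor series at 0 converges everywhere.

The radius of convergence is infinite.


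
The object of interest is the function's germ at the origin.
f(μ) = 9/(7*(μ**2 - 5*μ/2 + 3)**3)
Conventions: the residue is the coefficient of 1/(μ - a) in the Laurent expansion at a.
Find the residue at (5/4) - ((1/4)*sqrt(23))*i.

The factor μ**2 - 5*μ/2 + 3 splits as (μ - a)(μ - a') with a = (5/4) - ((1/4)*sqrt(23))*i, a' = (5/4) + ((1/4)*sqrt(23))*i. At the order-3 pole a set g(μ) = (μ - a)^3*f(μ) = [9/7] / (μ - a')^3.
Order-3 pole: residue = g''(a)/2; g''((5/4) - ((1/4)*sqrt(23))*i) = ((3456/85169)*sqrt(23))*i, so the residue is ((1728/85169)*sqrt(23))*i.

The residue is ((1728/85169)*sqrt(23))*i.


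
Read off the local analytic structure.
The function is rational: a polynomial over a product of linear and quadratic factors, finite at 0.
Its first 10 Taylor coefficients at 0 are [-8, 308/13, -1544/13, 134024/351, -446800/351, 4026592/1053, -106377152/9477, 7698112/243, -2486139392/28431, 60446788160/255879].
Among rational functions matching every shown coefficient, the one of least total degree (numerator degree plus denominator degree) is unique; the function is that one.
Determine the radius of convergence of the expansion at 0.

The radius of convergence is -1/3 + (1/6)*sqrt(22).

No rational of total degree below 8 reproduces all 10 coefficients; solving the [2/6] Pade equations on them gives f(ε) = (7*ε**2/3 + 27*ε/26 + 1)/(ε**2 - 2*ε/3 - 1/2)**3, whose expansion matches every shown term.
Denominator factor (ε**2 - 2*ε/3 - 1/2)^3: discriminant 22/9, real irrational roots 1/3 + (1/6)*sqrt(22) and 1/3 - (1/6)*sqrt(22); poles of order 3, moduli 1/3 + (1/6)*sqrt(22) and -1/3 + (1/6)*sqrt(22).
The radius of convergence is the smallest modulus among the singular points: -1/3 + (1/6)*sqrt(22).


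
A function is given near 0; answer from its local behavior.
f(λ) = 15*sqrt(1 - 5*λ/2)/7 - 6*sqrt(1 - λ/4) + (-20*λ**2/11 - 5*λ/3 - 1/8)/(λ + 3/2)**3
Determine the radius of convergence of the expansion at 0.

The radius of convergence is 2/5.

Denominator factor (λ + 3/2)^3: pole of order 3 at -3/2, modulus 3/2.
Branch term (-6)*sqrt(1 - λ/(4)): its argument vanishes at λ = 4, a square-root branch point, modulus 4.
Branch term (15/7)*sqrt(1 - λ/(2/5)): its argument vanishes at λ = 2/5, a square-root branch point, modulus 2/5.
The radius of convergence is the smallest modulus among the singular points: 2/5.


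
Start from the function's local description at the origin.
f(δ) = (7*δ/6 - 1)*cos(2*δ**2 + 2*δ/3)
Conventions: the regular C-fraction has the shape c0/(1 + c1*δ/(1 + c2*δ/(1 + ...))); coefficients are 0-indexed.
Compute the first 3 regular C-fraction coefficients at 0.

The regular C-fraction coefficients are [-1, 7/6, -19/14].

Taylor coefficients (expand at 0): a_0 = -1, a_1 = 7/6, a_2 = 2/9.
c0 = a_0 = -1. Peel one level at a time: if S = 1 + c*δ/S' with S'(0) = 1, then c is the δ-coefficient of S and S' = c*δ/(S - 1).
S_1 = c0/f = 1 + (7/6)*δ + (19/12)*δ^2 + ...; c1 = 7/6.
S_2 = c1*δ/(S_1 - 1) = 1 + (-19/14)*δ + ...; c2 = -19/14.


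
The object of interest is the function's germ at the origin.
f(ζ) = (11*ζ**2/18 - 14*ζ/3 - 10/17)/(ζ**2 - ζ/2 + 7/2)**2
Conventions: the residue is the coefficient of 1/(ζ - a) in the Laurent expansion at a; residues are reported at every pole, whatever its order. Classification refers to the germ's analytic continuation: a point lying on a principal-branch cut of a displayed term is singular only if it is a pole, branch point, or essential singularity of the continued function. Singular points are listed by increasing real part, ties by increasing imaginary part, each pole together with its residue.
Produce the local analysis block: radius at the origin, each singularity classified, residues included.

Denominator factor (ζ**2 - ζ/2 + 7/2)^2: discriminant -55/4, complex-conjugate roots (1/4) + ((1/4)*sqrt(55))*i and (1/4) - ((1/4)*sqrt(55))*i; poles of order 2, moduli (1/2)*sqrt(14) and (1/2)*sqrt(14).
The radius of convergence is the smallest modulus among the singular points: (1/2)*sqrt(14).
The factor ζ**2 - ζ/2 + 7/2 splits as (ζ - a)(ζ - a') with a = (1/4) - ((1/4)*sqrt(55))*i, a' = (1/4) + ((1/4)*sqrt(55))*i. At the order-2 pole a set g(ζ) = (ζ - a)^2*f(ζ) = [11*ζ**2/18 - 14*ζ/3 - 10/17] / (ζ - a')^2.
Order-2 pole: residue = g'(a); g'((1/4) - ((1/4)*sqrt(55))*i) = ((188/92565)*sqrt(55))*i, so the residue is ((188/92565)*sqrt(55))*i.
The factor ζ**2 - ζ/2 + 7/2 splits as (ζ - a)(ζ - a') with a = (1/4) + ((1/4)*sqrt(55))*i, a' = (1/4) - ((1/4)*sqrt(55))*i. At the order-2 pole a set g(ζ) = (ζ - a)^2*f(ζ) = [11*ζ**2/18 - 14*ζ/3 - 10/17] / (ζ - a')^2.
Order-2 pole: residue = g'(a); g'((1/4) + ((1/4)*sqrt(55))*i) = -((188/92565)*sqrt(55))*i, so the residue is -((188/92565)*sqrt(55))*i.
List the singular points by increasing real part (a conjugate pair: the negative imaginary part first).

Radius of convergence at 0: (1/2)*sqrt(14).
At (1/4) - ((1/4)*sqrt(55))*i: a pole of order 2; residue ((188/92565)*sqrt(55))*i.
At (1/4) + ((1/4)*sqrt(55))*i: a pole of order 2; residue -((188/92565)*sqrt(55))*i.


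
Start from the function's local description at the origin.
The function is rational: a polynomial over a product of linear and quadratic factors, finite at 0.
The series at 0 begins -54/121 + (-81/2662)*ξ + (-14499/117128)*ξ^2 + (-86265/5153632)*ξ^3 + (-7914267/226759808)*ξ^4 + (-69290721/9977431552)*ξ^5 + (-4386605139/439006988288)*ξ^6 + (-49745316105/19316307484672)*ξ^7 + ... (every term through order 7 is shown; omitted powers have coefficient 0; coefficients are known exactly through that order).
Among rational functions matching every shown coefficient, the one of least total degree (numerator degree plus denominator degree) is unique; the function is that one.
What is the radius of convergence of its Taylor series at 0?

No rational of total degree below 2 reproduces all 8 coefficients; solving the [0/2] Pade equations on them gives f(ξ) = 18/(11*(ξ**2 + ξ/4 - 11/3)), whose expansion matches every shown term.
Denominator factor (ξ**2 + ξ/4 - 11/3): discriminant 707/48, real irrational roots -1/8 + (1/24)*sqrt(2121) and -1/8 - (1/24)*sqrt(2121); poles of order 1, moduli -1/8 + (1/24)*sqrt(2121) and 1/8 + (1/24)*sqrt(2121).
The radius of convergence is the smallest modulus among the singular points: -1/8 + (1/24)*sqrt(2121).

The radius of convergence is -1/8 + (1/24)*sqrt(2121).


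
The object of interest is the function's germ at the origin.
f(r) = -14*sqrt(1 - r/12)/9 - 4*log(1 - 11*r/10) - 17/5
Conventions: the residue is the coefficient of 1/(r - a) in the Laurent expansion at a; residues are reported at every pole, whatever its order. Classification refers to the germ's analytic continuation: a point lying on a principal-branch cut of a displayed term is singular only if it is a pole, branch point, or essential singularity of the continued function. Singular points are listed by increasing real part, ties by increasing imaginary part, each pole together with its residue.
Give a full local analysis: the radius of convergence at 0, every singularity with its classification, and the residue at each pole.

Branch term (-4)*log(1 - r/(10/11)): its argument vanishes at r = 10/11, a logarithmic branch point, modulus 10/11.
Branch term (-14/9)*sqrt(1 - r/(12)): its argument vanishes at r = 12, a square-root branch point, modulus 12.
The radius of convergence is the smallest modulus among the singular points: 10/11.
List the singular points by increasing real part (a conjugate pair: the negative imaginary part first).

Radius of convergence at 0: 10/11.
At 10/11: a logarithmic branch point.
At 12: an algebraic (square-root) branch point.


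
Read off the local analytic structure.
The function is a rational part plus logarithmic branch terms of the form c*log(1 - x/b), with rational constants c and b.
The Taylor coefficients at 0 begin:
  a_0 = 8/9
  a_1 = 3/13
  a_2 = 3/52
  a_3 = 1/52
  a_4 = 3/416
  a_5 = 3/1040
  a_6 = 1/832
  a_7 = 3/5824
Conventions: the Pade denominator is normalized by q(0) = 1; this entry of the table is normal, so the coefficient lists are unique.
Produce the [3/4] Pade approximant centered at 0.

Taylor coefficients needed (read off): a_0 = 8/9, a_1 = 3/13, a_2 = 3/52, a_3 = 1/52, a_4 = 3/416, a_5 = 3/1040, a_6 = 1/832, a_7 = 3/5824.
Write the denominator as Q(x) = 1 + q1*x + q2*x^2 + q3*x^3 + q4*x^4. Requiring Q*f - P = O(x^8) with deg P <= 3 kills the coefficients of x^4..x^7 in Q*f:
  x^4: a_4 + q1*a_3 + q2*a_2 + q3*a_1 + q4*a_0 = 0, i.e. 3/416 + (1/52)*q1 + (3/52)*q2 + (3/13)*q3 + (8/9)*q4 = 0.
  x^5: a_5 + q1*a_4 + q2*a_3 + q3*a_2 + q4*a_1 = 0, i.e. 3/1040 + (3/416)*q1 + (1/52)*q2 + (3/52)*q3 + (3/13)*q4 = 0.
  x^6: a_6 + q1*a_5 + q2*a_4 + q3*a_3 + q4*a_2 = 0, i.e. 1/832 + (3/1040)*q1 + (3/416)*q2 + (1/52)*q3 + (3/52)*q4 = 0.
  x^7: a_7 + q1*a_6 + q2*a_5 + q3*a_4 + q4*a_3 = 0, i.e. 3/5824 + (1/832)*q1 + (3/1040)*q2 + (3/416)*q3 + (1/52)*q4 = 0.
Solving this linear system: q1 = -537/658, q2 = 69/376, q3 = -107/13160, q4 = -27/105280.
The numerator is Q*f truncated at degree 3: P0 = a_0 = 8/9; P1 = a_1 + q1*a_0 = -6347/12831; P2 = a_2 + q1*a_1 + q2*a_0 = 1667/51324; P3 = a_3 + q1*a_2 + q2*a_1 + q3*a_0 = 1399/192465.

The Pade approximant has numerator coefficients [8/9, -6347/12831, 1667/51324, 1399/192465]; denominator coefficients [1, -537/658, 69/376, -107/13160, -27/105280].


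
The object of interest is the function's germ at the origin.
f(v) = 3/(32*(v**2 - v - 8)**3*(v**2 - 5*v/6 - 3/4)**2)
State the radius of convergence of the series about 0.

Denominator factor (v**2 - v - 8)^3: discriminant 33, real irrational roots 1/2 + (1/2)*sqrt(33) and 1/2 - (1/2)*sqrt(33); poles of order 3, moduli 1/2 + (1/2)*sqrt(33) and -1/2 + (1/2)*sqrt(33).
Denominator factor (v**2 - 5*v/6 - 3/4)^2: discriminant 133/36, real irrational roots 5/12 + (1/12)*sqrt(133) and 5/12 - (1/12)*sqrt(133); poles of order 2, moduli 5/12 + (1/12)*sqrt(133) and -5/12 + (1/12)*sqrt(133).
The radius of convergence is the smallest modulus among the singular points: -5/12 + (1/12)*sqrt(133).

The radius of convergence is -5/12 + (1/12)*sqrt(133).


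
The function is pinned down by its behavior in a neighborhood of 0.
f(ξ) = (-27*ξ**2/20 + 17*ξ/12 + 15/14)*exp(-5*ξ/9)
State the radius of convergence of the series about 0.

The radius of convergence is infinite.

The factor exp(-5*ξ/9) is entire and contributes no finite singular point.
The polynomial part has no poles.
No finite singular points: the Taylor series at 0 converges everywhere.


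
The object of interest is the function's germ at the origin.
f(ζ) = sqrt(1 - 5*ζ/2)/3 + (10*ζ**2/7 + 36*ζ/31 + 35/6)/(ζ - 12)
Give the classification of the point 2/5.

The point is an algebraic (square-root) branch point.

The term (1/3)*sqrt(1 - ζ/(2/5)) has argument 1 - 2/5/(2/5) = 0 at 2/5: a square-root (algebraic, two-sheeted) branch point; the remaining terms are analytic or single-valued there.


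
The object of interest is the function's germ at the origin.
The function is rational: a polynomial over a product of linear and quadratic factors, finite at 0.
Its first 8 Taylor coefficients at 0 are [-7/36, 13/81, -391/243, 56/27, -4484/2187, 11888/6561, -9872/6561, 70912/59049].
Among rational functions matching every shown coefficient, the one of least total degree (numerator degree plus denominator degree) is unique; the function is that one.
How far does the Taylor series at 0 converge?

The radius of convergence is 3/2.

No rational of total degree below 4 reproduces all 8 coefficients; solving the [2/2] Pade equations on them gives f(ρ) = (-10*ρ**2/3 - 2*ρ/9 - 7/16)/(ρ + 3/2)**2, whose expansion matches every shown term.
Denominator factor (ρ + 3/2)^2: pole of order 2 at -3/2, modulus 3/2.
The radius of convergence is the smallest modulus among the singular points: 3/2.


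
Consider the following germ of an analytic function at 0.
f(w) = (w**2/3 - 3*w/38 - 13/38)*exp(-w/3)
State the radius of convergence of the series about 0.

The factor exp(-w/3) is entire and contributes no finite singular point.
The polynomial part has no poles.
No finite singular points: the Taylor series at 0 converges everywhere.

The radius of convergence is infinite.


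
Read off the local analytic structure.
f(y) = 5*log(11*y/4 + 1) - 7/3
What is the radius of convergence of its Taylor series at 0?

Branch term (5)*log(1 - y/(-4/11)): its argument vanishes at y = -4/11, a logarithmic branch point, modulus 4/11.
The radius of convergence is the smallest modulus among the singular points: 4/11.

The radius of convergence is 4/11.


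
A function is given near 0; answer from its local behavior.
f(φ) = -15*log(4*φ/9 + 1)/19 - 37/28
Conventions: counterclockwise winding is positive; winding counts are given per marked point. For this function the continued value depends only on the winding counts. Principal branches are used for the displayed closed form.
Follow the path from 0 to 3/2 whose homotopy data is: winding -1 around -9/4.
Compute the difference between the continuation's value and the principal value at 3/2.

The rational part is single-valued and drops out of the difference; each branch term changes only by its own monodromy.
(-15/19)*log(1 - φ/(-9/4)): each positive loop around -9/4 adds 2*pi*i to the log, so winding -1 contributes (-15/19)*(-1)*2*pi*i = (30/19)*pi*i.
Summing the contributions at φ = 3/2 gives (30/19)*pi*i.

Continued minus principal equals (30/19)*pi*i.


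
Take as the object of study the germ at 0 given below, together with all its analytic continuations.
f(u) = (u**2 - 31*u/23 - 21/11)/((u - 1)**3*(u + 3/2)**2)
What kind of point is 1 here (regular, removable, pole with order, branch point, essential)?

The denominator factor u - 1 vanishes at 1 and appears to the power 3; the numerator there equals -571/253, nonzero, and no other factor vanishes.
Hence a pole whose order is the multiplicity, 3.

The point is a pole of order 3.


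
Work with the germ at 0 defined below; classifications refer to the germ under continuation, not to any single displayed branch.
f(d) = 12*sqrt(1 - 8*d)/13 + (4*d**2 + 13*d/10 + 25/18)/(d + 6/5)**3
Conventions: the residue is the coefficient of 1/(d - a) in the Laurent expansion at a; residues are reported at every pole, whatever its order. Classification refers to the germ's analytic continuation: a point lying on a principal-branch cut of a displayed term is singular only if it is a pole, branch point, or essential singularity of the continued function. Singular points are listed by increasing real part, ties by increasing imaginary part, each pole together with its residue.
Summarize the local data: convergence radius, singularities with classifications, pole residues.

Radius of convergence at 0: 1/8.
At -6/5: a pole of order 3; residue 4.
At 1/8: an algebraic (square-root) branch point.

Denominator factor (d + 6/5)^3: pole of order 3 at -6/5, modulus 6/5.
Branch term (12/13)*sqrt(1 - d/(1/8)): its argument vanishes at d = 1/8, a square-root branch point, modulus 1/8.
The radius of convergence is the smallest modulus among the singular points: 1/8.
The branch term is analytic at -6/5 and contributes nothing to the residue; only the rational part matters.
At the order-3 pole -6/5 set g(d) = (d - (-6/5))^3*(rational part) = 4*d**2 + 13*d/10 + 25/18.
Order-3 pole: residue = g''(a)/2; g''(-6/5) = 8, so the residue is 4.
List the singular points by increasing real part (a conjugate pair: the negative imaginary part first).


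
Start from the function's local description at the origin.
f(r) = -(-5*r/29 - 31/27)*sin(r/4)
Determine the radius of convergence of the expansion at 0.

The factor -sin(r/4) is entire and contributes no finite singular point.
The polynomial part has no poles.
No finite singular points: the Taylor series at 0 converges everywhere.

The radius of convergence is infinite.


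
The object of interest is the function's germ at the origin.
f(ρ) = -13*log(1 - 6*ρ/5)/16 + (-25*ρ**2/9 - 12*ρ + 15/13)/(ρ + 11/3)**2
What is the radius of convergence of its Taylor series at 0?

The radius of convergence is 5/6.

Denominator factor (ρ + 11/3)^2: pole of order 2 at -11/3, modulus 11/3.
Branch term (-13/16)*log(1 - ρ/(5/6)): its argument vanishes at ρ = 5/6, a logarithmic branch point, modulus 5/6.
The radius of convergence is the smallest modulus among the singular points: 5/6.


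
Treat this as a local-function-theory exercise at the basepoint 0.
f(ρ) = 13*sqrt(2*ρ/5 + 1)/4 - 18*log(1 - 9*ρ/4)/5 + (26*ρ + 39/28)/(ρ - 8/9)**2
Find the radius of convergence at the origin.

Denominator factor (ρ - 8/9)^2: pole of order 2 at 8/9, modulus 8/9.
Branch term (13/4)*sqrt(1 - ρ/(-5/2)): its argument vanishes at ρ = -5/2, a square-root branch point, modulus 5/2.
Branch term (-18/5)*log(1 - ρ/(4/9)): its argument vanishes at ρ = 4/9, a logarithmic branch point, modulus 4/9.
The radius of convergence is the smallest modulus among the singular points: 4/9.

The radius of convergence is 4/9.


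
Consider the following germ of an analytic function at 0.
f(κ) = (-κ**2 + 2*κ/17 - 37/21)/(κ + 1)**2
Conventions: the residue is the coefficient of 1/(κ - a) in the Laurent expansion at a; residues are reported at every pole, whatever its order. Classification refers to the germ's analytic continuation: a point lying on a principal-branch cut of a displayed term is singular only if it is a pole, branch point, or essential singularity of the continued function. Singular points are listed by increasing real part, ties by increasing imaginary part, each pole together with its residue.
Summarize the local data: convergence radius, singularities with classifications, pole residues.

Radius of convergence at 0: 1.
At -1: a pole of order 2; residue 36/17.

Denominator factor (κ + 1)^2: pole of order 2 at -1, modulus 1.
The radius of convergence is the smallest modulus among the singular points: 1.
At the order-2 pole -1 set g(κ) = (κ - (-1))^2*f(κ) = -κ**2 + 2*κ/17 - 37/21.
Order-2 pole: residue = g'(a); g'(-1) = 36/17, so the residue is 36/17.


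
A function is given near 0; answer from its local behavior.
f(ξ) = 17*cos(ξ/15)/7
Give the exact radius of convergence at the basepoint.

The factor cos(ξ/15) is entire and contributes no finite singular point.
The polynomial part has no poles.
No finite singular points: the Taylor series at 0 converges everywhere.

The radius of convergence is infinite.


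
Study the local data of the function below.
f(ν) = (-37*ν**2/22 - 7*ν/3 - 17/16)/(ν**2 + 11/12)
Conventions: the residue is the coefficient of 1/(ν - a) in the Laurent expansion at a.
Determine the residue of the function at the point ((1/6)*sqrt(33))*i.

The residue is (-7/6) - ((23/528)*sqrt(33))*i.

The factor ν**2 + 11/12 splits as (ν - a)(ν - a') with a = ((1/6)*sqrt(33))*i, a' = -((1/6)*sqrt(33))*i. At the order-1 pole a set g(ν) = (ν - a)*f(ν) = [-37*ν**2/22 - 7*ν/3 - 17/16] / (ν - a').
Simple pole: residue = g(a) at a = ((1/6)*sqrt(33))*i, which is (-7/6) - ((23/528)*sqrt(33))*i.
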